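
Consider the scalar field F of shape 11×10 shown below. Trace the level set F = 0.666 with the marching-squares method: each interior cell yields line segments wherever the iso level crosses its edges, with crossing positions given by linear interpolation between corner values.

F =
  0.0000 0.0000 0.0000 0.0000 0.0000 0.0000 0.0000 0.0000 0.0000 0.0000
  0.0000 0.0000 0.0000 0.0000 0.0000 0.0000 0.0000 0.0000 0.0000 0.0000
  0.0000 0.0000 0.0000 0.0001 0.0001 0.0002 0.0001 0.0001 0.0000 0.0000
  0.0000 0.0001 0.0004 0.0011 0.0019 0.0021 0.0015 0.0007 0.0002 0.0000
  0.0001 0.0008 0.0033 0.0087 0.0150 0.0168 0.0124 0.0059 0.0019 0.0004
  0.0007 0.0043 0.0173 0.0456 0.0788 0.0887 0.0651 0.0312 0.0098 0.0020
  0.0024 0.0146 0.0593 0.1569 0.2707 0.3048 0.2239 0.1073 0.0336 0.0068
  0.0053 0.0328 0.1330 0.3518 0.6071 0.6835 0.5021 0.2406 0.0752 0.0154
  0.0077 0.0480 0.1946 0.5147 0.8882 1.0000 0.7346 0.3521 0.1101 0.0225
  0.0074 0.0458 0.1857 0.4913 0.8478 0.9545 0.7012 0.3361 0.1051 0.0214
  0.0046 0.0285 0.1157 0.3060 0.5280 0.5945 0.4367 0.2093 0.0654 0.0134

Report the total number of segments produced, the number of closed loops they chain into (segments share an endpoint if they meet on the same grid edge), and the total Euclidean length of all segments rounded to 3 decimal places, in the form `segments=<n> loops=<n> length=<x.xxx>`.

segments=12 loops=1 length=8.785

cell (6,4): code 0100 → (6.954,5.000)–(7.000,4.771)
cell (6,5): code 1000 → (7.000,5.096)–(6.954,5.000)
cell (7,3): code 0100 → (7.210,4.000)–(8.000,3.405)
cell (7,4): code 1110 → (7.000,4.771)–(7.210,4.000)
cell (7,5): code 1101 → (7.705,6.000)–(7.000,5.096)
cell (7,6): code 1000 → (8.000,6.179)–(7.705,6.000)
cell (8,3): code 0110 → (8.000,3.405)–(9.000,3.490)
cell (8,6): code 1001 → (9.000,6.096)–(8.000,6.179)
cell (9,3): code 0010 → (9.000,3.490)–(9.568,4.000)
cell (9,4): code 0011 → (9.568,4.000)–(9.801,5.000)
cell (9,5): code 0011 → (9.801,5.000)–(9.133,6.000)
cell (9,6): code 0001 → (9.133,6.000)–(9.000,6.096)
total: 12 segments, chained into 1 closed loop(s), length Σ = 8.784746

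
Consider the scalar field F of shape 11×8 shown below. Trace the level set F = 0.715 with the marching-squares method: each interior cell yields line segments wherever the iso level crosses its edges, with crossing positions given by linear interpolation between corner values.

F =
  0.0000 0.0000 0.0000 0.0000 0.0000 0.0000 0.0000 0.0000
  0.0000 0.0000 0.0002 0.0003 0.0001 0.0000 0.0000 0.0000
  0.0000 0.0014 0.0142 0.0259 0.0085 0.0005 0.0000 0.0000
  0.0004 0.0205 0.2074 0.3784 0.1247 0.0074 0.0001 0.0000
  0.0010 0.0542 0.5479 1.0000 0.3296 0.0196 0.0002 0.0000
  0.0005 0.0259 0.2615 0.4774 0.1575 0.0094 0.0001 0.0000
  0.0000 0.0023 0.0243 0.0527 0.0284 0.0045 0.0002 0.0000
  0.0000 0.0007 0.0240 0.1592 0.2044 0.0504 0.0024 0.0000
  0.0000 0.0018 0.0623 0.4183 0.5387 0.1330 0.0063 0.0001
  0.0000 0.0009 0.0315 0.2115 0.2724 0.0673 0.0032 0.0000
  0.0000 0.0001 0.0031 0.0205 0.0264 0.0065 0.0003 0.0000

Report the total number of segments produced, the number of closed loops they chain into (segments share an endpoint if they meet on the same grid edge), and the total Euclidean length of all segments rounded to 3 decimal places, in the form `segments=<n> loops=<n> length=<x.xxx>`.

segments=4 loops=1 length=2.930

cell (3,2): code 0100 → (3.542,3.000)–(4.000,2.370)
cell (3,3): code 1000 → (4.000,3.425)–(3.542,3.000)
cell (4,2): code 0010 → (4.000,2.370)–(4.545,3.000)
cell (4,3): code 0001 → (4.545,3.000)–(4.000,3.425)
total: 4 segments, chained into 1 closed loop(s), length Σ = 2.929767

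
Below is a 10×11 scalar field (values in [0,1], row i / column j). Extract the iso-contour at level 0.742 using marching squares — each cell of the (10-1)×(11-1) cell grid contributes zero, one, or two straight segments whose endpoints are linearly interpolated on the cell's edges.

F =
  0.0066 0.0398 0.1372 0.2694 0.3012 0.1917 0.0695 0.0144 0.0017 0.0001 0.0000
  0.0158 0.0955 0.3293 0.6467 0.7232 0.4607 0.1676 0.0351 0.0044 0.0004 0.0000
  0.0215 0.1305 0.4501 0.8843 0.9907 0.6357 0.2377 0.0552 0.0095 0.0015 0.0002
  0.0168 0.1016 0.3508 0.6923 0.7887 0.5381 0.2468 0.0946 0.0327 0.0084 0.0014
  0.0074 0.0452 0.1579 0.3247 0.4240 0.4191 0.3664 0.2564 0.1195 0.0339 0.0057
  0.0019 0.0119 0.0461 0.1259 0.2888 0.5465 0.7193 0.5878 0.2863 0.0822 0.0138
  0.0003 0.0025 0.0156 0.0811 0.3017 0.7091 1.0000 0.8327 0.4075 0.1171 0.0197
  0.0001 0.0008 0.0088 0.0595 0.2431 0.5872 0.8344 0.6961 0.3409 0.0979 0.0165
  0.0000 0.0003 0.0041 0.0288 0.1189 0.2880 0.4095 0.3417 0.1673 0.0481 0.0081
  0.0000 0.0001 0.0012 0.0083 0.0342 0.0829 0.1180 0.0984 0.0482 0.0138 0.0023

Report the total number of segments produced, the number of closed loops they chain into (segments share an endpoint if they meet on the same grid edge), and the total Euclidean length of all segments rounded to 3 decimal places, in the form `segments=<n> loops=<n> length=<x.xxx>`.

segments=16 loops=2 length=12.413

cell (1,2): code 0100 → (1.401,3.000)–(2.000,2.672)
cell (1,3): code 1100 → (1.070,4.000)–(1.401,3.000)
cell (1,4): code 1000 → (2.000,4.701)–(1.070,4.000)
cell (2,2): code 0010 → (2.000,2.672)–(2.741,3.000)
cell (2,3): code 0111 → (2.741,3.000)–(3.000,3.516)
cell (2,4): code 1001 → (3.000,4.186)–(2.000,4.701)
cell (3,3): code 0010 → (3.000,3.516)–(3.128,4.000)
cell (3,4): code 0001 → (3.128,4.000)–(3.000,4.186)
cell (5,5): code 0100 → (5.081,6.000)–(6.000,5.113)
cell (5,6): code 1100 → (5.630,7.000)–(5.081,6.000)
cell (5,7): code 1000 → (6.000,7.213)–(5.630,7.000)
cell (6,5): code 0110 → (6.000,5.113)–(7.000,5.626)
cell (6,6): code 1011 → (7.000,6.668)–(6.664,7.000)
cell (6,7): code 0001 → (6.664,7.000)–(6.000,7.213)
cell (7,5): code 0010 → (7.000,5.626)–(7.217,6.000)
cell (7,6): code 0001 → (7.217,6.000)–(7.000,6.668)
total: 16 segments, chained into 2 closed loop(s), length Σ = 12.413086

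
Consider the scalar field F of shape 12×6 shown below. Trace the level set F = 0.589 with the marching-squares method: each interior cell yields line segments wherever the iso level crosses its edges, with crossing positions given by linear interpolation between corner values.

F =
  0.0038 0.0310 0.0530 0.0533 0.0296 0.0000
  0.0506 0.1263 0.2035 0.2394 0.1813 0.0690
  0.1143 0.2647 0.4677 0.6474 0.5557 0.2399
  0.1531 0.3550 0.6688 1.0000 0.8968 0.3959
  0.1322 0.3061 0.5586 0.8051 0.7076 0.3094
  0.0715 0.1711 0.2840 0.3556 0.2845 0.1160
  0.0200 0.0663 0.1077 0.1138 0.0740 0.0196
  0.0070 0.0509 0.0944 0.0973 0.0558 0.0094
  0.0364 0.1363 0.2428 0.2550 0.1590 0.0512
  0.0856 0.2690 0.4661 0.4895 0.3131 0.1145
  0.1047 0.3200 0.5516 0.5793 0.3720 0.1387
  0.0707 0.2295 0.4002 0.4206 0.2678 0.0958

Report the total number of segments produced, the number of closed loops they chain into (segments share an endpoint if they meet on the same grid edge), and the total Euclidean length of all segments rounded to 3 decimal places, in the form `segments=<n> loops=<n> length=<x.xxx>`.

cell (1,2): code 0100 → (1.857,3.000)–(2.000,2.675)
cell (1,3): code 1000 → (2.000,3.637)–(1.857,3.000)
cell (2,1): code 0100 → (2.603,2.000)–(3.000,1.746)
cell (2,2): code 1110 → (2.000,2.675)–(2.603,2.000)
cell (2,3): code 1101 → (2.098,4.000)–(2.000,3.637)
cell (2,4): code 1000 → (3.000,4.614)–(2.098,4.000)
cell (3,1): code 0010 → (3.000,1.746)–(3.724,2.000)
cell (3,2): code 0111 → (3.724,2.000)–(4.000,2.123)
cell (3,4): code 1001 → (4.000,4.298)–(3.000,4.614)
cell (4,2): code 0010 → (4.000,2.123)–(4.481,3.000)
cell (4,3): code 0011 → (4.481,3.000)–(4.280,4.000)
cell (4,4): code 0001 → (4.280,4.000)–(4.000,4.298)
total: 12 segments, chained into 1 closed loop(s), length Σ = 8.399525

segments=12 loops=1 length=8.400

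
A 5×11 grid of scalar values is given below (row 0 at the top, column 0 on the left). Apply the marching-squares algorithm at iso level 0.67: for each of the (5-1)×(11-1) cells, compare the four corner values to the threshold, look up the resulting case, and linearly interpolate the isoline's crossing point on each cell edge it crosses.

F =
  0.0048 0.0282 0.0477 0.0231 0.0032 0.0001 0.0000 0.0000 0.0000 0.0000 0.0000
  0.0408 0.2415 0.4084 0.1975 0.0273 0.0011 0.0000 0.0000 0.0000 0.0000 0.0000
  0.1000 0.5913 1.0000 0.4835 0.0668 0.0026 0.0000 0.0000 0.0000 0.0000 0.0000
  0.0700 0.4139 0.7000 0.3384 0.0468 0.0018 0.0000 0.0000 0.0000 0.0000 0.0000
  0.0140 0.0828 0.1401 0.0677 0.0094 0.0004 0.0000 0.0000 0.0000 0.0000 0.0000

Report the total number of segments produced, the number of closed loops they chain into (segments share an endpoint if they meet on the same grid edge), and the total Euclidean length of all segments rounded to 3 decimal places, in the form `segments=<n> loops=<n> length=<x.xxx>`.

cell (1,1): code 0100 → (1.442,2.000)–(2.000,1.193)
cell (1,2): code 1000 → (2.000,2.639)–(1.442,2.000)
cell (2,1): code 0110 → (2.000,1.193)–(3.000,1.895)
cell (2,2): code 1001 → (3.000,2.083)–(2.000,2.639)
cell (3,1): code 0010 → (3.000,1.895)–(3.054,2.000)
cell (3,2): code 0001 → (3.054,2.000)–(3.000,2.083)
total: 6 segments, chained into 1 closed loop(s), length Σ = 4.412340

segments=6 loops=1 length=4.412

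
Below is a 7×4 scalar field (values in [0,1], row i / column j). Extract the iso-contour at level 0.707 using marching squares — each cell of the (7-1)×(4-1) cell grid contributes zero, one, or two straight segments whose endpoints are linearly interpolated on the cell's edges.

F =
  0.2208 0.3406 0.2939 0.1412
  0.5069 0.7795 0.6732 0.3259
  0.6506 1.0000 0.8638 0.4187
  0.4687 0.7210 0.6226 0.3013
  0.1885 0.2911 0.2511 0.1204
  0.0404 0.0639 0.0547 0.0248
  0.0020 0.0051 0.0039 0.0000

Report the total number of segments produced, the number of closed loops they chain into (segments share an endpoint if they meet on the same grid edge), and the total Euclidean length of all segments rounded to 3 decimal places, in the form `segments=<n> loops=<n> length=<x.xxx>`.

segments=10 loops=1 length=6.572

cell (0,0): code 0100 → (0.835,1.000)–(1.000,0.734)
cell (0,1): code 1000 → (1.000,1.682)–(0.835,1.000)
cell (1,0): code 0110 → (1.000,0.734)–(2.000,0.161)
cell (1,1): code 1101 → (1.177,2.000)–(1.000,1.682)
cell (1,2): code 1000 → (2.000,2.352)–(1.177,2.000)
cell (2,0): code 0110 → (2.000,0.161)–(3.000,0.945)
cell (2,1): code 1011 → (3.000,1.142)–(2.650,2.000)
cell (2,2): code 0001 → (2.650,2.000)–(2.000,2.352)
cell (3,0): code 0010 → (3.000,0.945)–(3.033,1.000)
cell (3,1): code 0001 → (3.033,1.000)–(3.000,1.142)
total: 10 segments, chained into 1 closed loop(s), length Σ = 6.572348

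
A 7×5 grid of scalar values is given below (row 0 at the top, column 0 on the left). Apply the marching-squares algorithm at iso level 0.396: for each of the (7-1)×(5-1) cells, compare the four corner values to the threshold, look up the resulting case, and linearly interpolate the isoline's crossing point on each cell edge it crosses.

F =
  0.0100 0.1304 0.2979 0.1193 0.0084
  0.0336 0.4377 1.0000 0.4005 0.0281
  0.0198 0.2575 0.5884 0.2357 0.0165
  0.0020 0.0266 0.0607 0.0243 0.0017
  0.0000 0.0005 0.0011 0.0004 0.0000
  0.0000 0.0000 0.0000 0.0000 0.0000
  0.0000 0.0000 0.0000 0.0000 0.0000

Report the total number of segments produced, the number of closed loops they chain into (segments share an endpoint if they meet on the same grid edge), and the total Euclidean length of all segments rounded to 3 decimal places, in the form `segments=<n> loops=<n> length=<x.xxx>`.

cell (0,0): code 0100 → (0.864,1.000)–(1.000,0.897)
cell (0,1): code 1100 → (0.140,2.000)–(0.864,1.000)
cell (0,2): code 1100 → (0.984,3.000)–(0.140,2.000)
cell (0,3): code 1000 → (1.000,3.012)–(0.984,3.000)
cell (1,0): code 0010 → (1.000,0.897)–(1.231,1.000)
cell (1,1): code 0111 → (1.231,1.000)–(2.000,1.419)
cell (1,2): code 1011 → (2.000,2.546)–(1.027,3.000)
cell (1,3): code 0001 → (1.027,3.000)–(1.000,3.012)
cell (2,1): code 0010 → (2.000,1.419)–(2.365,2.000)
cell (2,2): code 0001 → (2.365,2.000)–(2.000,2.546)
total: 10 segments, chained into 1 closed loop(s), length Σ = 6.308662

segments=10 loops=1 length=6.309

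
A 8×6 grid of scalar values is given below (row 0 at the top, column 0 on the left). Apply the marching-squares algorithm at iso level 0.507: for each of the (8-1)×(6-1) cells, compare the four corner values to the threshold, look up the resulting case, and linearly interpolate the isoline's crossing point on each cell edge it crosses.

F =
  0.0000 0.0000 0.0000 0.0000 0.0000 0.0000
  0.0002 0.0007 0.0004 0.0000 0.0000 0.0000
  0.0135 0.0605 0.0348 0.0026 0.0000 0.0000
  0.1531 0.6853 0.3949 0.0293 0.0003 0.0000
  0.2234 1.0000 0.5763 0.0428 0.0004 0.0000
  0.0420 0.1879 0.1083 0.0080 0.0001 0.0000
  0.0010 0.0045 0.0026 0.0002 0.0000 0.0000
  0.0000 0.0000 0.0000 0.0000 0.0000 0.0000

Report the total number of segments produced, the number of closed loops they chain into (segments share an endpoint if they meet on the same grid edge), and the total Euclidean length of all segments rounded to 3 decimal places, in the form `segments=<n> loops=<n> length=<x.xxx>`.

segments=8 loops=1 length=5.469

cell (2,0): code 0100 → (2.715,1.000)–(3.000,0.665)
cell (2,1): code 1000 → (3.000,1.614)–(2.715,1.000)
cell (3,0): code 0110 → (3.000,0.665)–(4.000,0.365)
cell (3,1): code 1101 → (3.618,2.000)–(3.000,1.614)
cell (3,2): code 1000 → (4.000,2.130)–(3.618,2.000)
cell (4,0): code 0010 → (4.000,0.365)–(4.607,1.000)
cell (4,1): code 0011 → (4.607,1.000)–(4.148,2.000)
cell (4,2): code 0001 → (4.148,2.000)–(4.000,2.130)
total: 8 segments, chained into 1 closed loop(s), length Σ = 5.468905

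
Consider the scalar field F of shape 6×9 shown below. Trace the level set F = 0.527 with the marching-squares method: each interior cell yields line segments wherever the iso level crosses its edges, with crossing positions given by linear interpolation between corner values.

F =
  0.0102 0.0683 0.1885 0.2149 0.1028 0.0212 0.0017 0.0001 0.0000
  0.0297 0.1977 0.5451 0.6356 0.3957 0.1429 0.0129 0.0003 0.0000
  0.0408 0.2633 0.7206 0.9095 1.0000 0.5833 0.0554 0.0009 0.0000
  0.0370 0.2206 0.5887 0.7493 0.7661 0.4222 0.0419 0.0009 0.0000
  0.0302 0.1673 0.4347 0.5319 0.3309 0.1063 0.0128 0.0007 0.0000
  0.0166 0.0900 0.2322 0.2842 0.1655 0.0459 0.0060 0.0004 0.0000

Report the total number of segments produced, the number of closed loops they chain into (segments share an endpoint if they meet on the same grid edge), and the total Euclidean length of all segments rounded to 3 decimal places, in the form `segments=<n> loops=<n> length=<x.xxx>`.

segments=16 loops=1 length=10.352

cell (0,1): code 0100 → (0.949,2.000)–(1.000,1.948)
cell (0,2): code 1100 → (0.742,3.000)–(0.949,2.000)
cell (0,3): code 1000 → (1.000,3.453)–(0.742,3.000)
cell (1,1): code 0110 → (1.000,1.948)–(2.000,1.577)
cell (1,3): code 1101 → (1.217,4.000)–(1.000,3.453)
cell (1,4): code 1100 → (1.872,5.000)–(1.217,4.000)
cell (1,5): code 1000 → (2.000,5.107)–(1.872,5.000)
cell (2,1): code 0110 → (2.000,1.577)–(3.000,1.832)
cell (2,4): code 1011 → (3.000,4.695)–(2.349,5.000)
cell (2,5): code 0001 → (2.349,5.000)–(2.000,5.107)
cell (3,1): code 0010 → (3.000,1.832)–(3.401,2.000)
cell (3,2): code 0111 → (3.401,2.000)–(4.000,2.950)
cell (3,3): code 1011 → (4.000,3.024)–(3.549,4.000)
cell (3,4): code 0001 → (3.549,4.000)–(3.000,4.695)
cell (4,2): code 0010 → (4.000,2.950)–(4.020,3.000)
cell (4,3): code 0001 → (4.020,3.000)–(4.000,3.024)
total: 16 segments, chained into 1 closed loop(s), length Σ = 10.352006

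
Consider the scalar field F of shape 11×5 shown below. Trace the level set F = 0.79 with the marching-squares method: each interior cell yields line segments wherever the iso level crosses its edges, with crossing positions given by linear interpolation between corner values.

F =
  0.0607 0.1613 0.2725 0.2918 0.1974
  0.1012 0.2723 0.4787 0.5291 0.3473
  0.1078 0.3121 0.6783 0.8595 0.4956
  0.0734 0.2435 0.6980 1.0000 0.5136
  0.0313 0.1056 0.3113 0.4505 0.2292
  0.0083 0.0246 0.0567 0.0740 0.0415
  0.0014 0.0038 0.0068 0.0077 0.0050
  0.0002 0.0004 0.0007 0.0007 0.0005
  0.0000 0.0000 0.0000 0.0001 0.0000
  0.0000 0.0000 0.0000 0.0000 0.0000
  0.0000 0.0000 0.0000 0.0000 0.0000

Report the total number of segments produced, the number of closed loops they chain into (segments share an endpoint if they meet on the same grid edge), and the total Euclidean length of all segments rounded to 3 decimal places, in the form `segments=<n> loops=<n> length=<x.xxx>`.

segments=6 loops=1 length=4.168

cell (1,2): code 0100 → (1.790,3.000)–(2.000,2.616)
cell (1,3): code 1000 → (2.000,3.191)–(1.790,3.000)
cell (2,2): code 0110 → (2.000,2.616)–(3.000,2.305)
cell (2,3): code 1001 → (3.000,3.432)–(2.000,3.191)
cell (3,2): code 0010 → (3.000,2.305)–(3.382,3.000)
cell (3,3): code 0001 → (3.382,3.000)–(3.000,3.432)
total: 6 segments, chained into 1 closed loop(s), length Σ = 4.167676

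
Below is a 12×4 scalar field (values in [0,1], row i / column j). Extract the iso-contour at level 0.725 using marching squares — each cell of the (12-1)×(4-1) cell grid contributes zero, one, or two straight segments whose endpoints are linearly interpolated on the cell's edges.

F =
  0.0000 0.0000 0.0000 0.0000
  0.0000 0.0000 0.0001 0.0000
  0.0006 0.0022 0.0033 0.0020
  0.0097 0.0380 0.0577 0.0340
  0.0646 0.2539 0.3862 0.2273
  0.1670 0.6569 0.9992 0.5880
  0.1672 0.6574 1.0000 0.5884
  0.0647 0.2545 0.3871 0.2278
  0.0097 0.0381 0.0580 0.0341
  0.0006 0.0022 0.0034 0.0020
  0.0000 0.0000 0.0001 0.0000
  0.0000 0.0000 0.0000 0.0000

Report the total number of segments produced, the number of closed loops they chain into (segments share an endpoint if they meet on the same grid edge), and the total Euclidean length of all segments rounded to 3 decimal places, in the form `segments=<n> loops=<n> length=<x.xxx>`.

cell (4,1): code 0100 → (4.553,2.000)–(5.000,1.199)
cell (4,2): code 1000 → (5.000,2.667)–(4.553,2.000)
cell (5,1): code 0110 → (5.000,1.199)–(6.000,1.197)
cell (5,2): code 1001 → (6.000,2.668)–(5.000,2.667)
cell (6,1): code 0010 → (6.000,1.197)–(6.449,2.000)
cell (6,2): code 0001 → (6.449,2.000)–(6.000,2.668)
total: 6 segments, chained into 1 closed loop(s), length Σ = 5.444824

segments=6 loops=1 length=5.445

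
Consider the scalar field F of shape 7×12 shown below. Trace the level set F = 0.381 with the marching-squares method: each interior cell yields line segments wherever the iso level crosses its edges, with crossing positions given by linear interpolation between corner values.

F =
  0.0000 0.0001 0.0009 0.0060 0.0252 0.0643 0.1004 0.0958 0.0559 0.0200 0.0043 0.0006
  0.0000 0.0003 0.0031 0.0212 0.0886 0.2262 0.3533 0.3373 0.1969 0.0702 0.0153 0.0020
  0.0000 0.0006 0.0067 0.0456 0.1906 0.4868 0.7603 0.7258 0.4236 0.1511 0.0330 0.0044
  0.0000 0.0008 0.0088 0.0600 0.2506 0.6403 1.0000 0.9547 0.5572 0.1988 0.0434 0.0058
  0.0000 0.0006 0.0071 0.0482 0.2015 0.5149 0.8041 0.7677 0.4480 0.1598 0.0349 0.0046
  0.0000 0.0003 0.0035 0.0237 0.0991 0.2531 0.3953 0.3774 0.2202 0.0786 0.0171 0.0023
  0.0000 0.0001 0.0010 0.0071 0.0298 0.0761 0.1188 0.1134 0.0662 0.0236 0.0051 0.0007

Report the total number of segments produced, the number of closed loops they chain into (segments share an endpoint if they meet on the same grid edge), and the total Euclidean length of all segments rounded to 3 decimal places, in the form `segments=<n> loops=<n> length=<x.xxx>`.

segments=16 loops=1 length=12.697

cell (1,4): code 0100 → (1.594,5.000)–(2.000,4.643)
cell (1,5): code 1100 → (1.068,6.000)–(1.594,5.000)
cell (1,6): code 1100 → (1.112,7.000)–(1.068,6.000)
cell (1,7): code 1100 → (1.812,8.000)–(1.112,7.000)
cell (1,8): code 1000 → (2.000,8.156)–(1.812,8.000)
cell (2,4): code 0110 → (2.000,4.643)–(3.000,4.335)
cell (2,8): code 1001 → (3.000,8.492)–(2.000,8.156)
cell (3,4): code 0110 → (3.000,4.335)–(4.000,4.573)
cell (3,8): code 1001 → (4.000,8.232)–(3.000,8.492)
cell (4,4): code 0010 → (4.000,4.573)–(4.511,5.000)
cell (4,5): code 0111 → (4.511,5.000)–(5.000,5.899)
cell (4,6): code 1011 → (5.000,6.799)–(4.991,7.000)
cell (4,7): code 0011 → (4.991,7.000)–(4.294,8.000)
cell (4,8): code 0001 → (4.294,8.000)–(4.000,8.232)
cell (5,5): code 0010 → (5.000,5.899)–(5.052,6.000)
cell (5,6): code 0001 → (5.052,6.000)–(5.000,6.799)
total: 16 segments, chained into 1 closed loop(s), length Σ = 12.697205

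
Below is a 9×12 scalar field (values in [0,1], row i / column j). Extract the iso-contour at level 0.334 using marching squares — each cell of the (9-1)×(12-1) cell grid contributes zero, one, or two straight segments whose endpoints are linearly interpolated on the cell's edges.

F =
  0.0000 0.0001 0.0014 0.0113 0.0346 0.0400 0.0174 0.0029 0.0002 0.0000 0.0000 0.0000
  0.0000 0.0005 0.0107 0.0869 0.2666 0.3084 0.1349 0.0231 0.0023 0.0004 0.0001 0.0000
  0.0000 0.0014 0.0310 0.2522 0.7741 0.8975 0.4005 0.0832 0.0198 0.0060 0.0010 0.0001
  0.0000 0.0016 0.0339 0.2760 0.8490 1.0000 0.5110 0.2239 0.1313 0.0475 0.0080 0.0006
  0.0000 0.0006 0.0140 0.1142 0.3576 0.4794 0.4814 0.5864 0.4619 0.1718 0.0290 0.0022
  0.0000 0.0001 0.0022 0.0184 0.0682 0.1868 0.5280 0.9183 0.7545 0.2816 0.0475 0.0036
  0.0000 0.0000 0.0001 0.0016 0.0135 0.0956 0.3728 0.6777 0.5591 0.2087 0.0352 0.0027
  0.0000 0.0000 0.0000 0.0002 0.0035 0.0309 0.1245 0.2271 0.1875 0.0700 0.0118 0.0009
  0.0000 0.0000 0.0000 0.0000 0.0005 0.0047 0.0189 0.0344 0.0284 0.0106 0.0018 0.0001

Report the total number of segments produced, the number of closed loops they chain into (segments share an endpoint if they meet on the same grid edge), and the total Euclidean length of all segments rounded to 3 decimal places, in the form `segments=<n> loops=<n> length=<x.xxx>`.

cell (1,3): code 0100 → (1.133,4.000)–(2.000,3.157)
cell (1,4): code 1100 → (1.043,5.000)–(1.133,4.000)
cell (1,5): code 1100 → (1.750,6.000)–(1.043,5.000)
cell (1,6): code 1000 → (2.000,6.210)–(1.750,6.000)
cell (2,3): code 0110 → (2.000,3.157)–(3.000,3.101)
cell (2,6): code 1001 → (3.000,6.617)–(2.000,6.210)
cell (3,3): code 0110 → (3.000,3.101)–(4.000,3.903)
cell (3,6): code 1101 → (3.304,7.000)–(3.000,6.617)
cell (3,7): code 1100 → (3.613,8.000)–(3.304,7.000)
cell (3,8): code 1000 → (4.000,8.441)–(3.613,8.000)
cell (4,3): code 0010 → (4.000,3.903)–(4.082,4.000)
cell (4,4): code 0011 → (4.082,4.000)–(4.497,5.000)
cell (4,5): code 0111 → (4.497,5.000)–(5.000,5.431)
cell (4,8): code 1001 → (5.000,8.889)–(4.000,8.441)
cell (5,5): code 0110 → (5.000,5.431)–(6.000,5.860)
cell (5,8): code 1001 → (6.000,8.642)–(5.000,8.889)
cell (6,5): code 0010 → (6.000,5.860)–(6.156,6.000)
cell (6,6): code 0011 → (6.156,6.000)–(6.763,7.000)
cell (6,7): code 0011 → (6.763,7.000)–(6.606,8.000)
cell (6,8): code 0001 → (6.606,8.000)–(6.000,8.642)
total: 20 segments, chained into 1 closed loop(s), length Σ = 17.610434

segments=20 loops=1 length=17.610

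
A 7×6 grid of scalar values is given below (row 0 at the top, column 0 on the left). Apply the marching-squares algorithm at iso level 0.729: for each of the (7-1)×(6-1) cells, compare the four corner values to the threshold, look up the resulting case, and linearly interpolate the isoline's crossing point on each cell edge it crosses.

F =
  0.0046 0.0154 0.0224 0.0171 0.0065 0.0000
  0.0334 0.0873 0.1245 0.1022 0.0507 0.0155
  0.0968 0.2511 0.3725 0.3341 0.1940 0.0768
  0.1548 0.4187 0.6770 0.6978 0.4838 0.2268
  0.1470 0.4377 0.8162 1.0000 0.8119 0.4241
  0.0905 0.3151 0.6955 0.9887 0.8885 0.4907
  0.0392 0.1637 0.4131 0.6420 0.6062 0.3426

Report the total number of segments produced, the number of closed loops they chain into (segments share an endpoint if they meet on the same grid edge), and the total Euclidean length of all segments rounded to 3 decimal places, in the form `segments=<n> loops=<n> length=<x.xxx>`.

cell (3,1): code 0100 → (3.374,2.000)–(4.000,1.770)
cell (3,2): code 1100 → (3.103,3.000)–(3.374,2.000)
cell (3,3): code 1100 → (3.747,4.000)–(3.103,3.000)
cell (3,4): code 1000 → (4.000,4.214)–(3.747,4.000)
cell (4,1): code 0010 → (4.000,1.770)–(4.722,2.000)
cell (4,2): code 0111 → (4.722,2.000)–(5.000,2.114)
cell (4,4): code 1001 → (5.000,4.401)–(4.000,4.214)
cell (5,2): code 0010 → (5.000,2.114)–(5.749,3.000)
cell (5,3): code 0011 → (5.749,3.000)–(5.565,4.000)
cell (5,4): code 0001 → (5.565,4.000)–(5.000,4.401)
total: 10 segments, chained into 1 closed loop(s), length Σ = 8.169230

segments=10 loops=1 length=8.169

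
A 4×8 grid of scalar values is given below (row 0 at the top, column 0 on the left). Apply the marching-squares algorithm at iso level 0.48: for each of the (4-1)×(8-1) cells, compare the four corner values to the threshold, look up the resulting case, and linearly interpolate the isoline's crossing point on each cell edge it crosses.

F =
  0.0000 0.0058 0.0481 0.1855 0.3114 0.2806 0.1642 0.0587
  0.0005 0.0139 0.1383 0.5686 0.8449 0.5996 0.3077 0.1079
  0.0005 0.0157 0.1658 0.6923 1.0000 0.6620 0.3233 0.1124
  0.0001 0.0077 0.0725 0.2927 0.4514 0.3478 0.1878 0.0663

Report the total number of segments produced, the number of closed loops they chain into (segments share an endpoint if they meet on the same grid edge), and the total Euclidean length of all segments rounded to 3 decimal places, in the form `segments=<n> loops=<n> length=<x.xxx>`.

cell (0,2): code 0100 → (0.769,3.000)–(1.000,2.794)
cell (0,3): code 1100 → (0.316,4.000)–(0.769,3.000)
cell (0,4): code 1100 → (0.625,5.000)–(0.316,4.000)
cell (0,5): code 1000 → (1.000,5.410)–(0.625,5.000)
cell (1,2): code 0110 → (1.000,2.794)–(2.000,2.597)
cell (1,5): code 1001 → (2.000,5.537)–(1.000,5.410)
cell (2,2): code 0010 → (2.000,2.597)–(2.531,3.000)
cell (2,3): code 0011 → (2.531,3.000)–(2.948,4.000)
cell (2,4): code 0011 → (2.948,4.000)–(2.579,5.000)
cell (2,5): code 0001 → (2.579,5.000)–(2.000,5.537)
total: 10 segments, chained into 1 closed loop(s), length Σ = 8.642946

segments=10 loops=1 length=8.643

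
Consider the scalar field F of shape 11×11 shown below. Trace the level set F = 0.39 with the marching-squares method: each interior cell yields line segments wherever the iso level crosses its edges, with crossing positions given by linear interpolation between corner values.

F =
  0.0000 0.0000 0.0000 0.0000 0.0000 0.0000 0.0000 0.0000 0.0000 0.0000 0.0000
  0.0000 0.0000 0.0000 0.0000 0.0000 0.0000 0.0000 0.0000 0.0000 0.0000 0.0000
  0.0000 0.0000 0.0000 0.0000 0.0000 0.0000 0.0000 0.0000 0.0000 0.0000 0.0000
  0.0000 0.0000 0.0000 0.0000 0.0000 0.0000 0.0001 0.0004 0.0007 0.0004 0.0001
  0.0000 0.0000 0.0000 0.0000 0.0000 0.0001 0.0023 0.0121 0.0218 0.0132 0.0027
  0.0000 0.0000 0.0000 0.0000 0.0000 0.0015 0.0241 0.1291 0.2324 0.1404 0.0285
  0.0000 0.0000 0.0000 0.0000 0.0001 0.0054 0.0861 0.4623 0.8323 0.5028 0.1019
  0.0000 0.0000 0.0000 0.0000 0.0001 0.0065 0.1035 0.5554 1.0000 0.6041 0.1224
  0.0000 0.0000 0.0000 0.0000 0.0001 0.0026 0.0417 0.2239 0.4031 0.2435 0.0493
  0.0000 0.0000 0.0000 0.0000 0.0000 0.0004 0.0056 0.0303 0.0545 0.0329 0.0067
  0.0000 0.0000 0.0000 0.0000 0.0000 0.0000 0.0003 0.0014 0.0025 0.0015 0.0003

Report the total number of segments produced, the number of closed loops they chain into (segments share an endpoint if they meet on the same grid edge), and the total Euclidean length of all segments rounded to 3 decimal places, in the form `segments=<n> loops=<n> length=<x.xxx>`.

segments=12 loops=1 length=8.542

cell (5,6): code 0100 → (5.783,7.000)–(6.000,6.808)
cell (5,7): code 1100 → (5.263,8.000)–(5.783,7.000)
cell (5,8): code 1100 → (5.689,9.000)–(5.263,8.000)
cell (5,9): code 1000 → (6.000,9.281)–(5.689,9.000)
cell (6,6): code 0110 → (6.000,6.808)–(7.000,6.634)
cell (6,9): code 1001 → (7.000,9.444)–(6.000,9.281)
cell (7,6): code 0010 → (7.000,6.634)–(7.499,7.000)
cell (7,7): code 0111 → (7.499,7.000)–(8.000,7.927)
cell (7,8): code 1011 → (8.000,8.082)–(7.594,9.000)
cell (7,9): code 0001 → (7.594,9.000)–(7.000,9.444)
cell (8,7): code 0010 → (8.000,7.927)–(8.038,8.000)
cell (8,8): code 0001 → (8.038,8.000)–(8.000,8.082)
total: 12 segments, chained into 1 closed loop(s), length Σ = 8.542278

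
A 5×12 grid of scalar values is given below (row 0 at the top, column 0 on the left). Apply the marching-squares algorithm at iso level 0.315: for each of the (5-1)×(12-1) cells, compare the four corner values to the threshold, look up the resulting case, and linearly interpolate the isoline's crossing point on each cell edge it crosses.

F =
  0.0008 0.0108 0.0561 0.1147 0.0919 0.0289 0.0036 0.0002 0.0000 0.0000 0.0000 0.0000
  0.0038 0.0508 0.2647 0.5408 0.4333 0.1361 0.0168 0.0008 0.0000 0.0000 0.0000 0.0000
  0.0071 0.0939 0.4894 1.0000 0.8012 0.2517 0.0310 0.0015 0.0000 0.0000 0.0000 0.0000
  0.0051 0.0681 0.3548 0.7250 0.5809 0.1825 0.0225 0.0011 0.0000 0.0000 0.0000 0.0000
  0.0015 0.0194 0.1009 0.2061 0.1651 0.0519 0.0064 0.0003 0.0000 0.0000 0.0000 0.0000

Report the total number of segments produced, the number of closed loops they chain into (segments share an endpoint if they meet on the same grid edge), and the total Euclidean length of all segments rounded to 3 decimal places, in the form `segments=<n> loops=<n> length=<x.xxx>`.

segments=12 loops=1 length=10.209

cell (0,2): code 0100 → (0.470,3.000)–(1.000,2.182)
cell (0,3): code 1100 → (0.653,4.000)–(0.470,3.000)
cell (0,4): code 1000 → (1.000,4.398)–(0.653,4.000)
cell (1,1): code 0100 → (1.224,2.000)–(2.000,1.559)
cell (1,2): code 1110 → (1.000,2.182)–(1.224,2.000)
cell (1,4): code 1001 → (2.000,4.885)–(1.000,4.398)
cell (2,1): code 0110 → (2.000,1.559)–(3.000,1.861)
cell (2,4): code 1001 → (3.000,4.667)–(2.000,4.885)
cell (3,1): code 0010 → (3.000,1.861)–(3.157,2.000)
cell (3,2): code 0011 → (3.157,2.000)–(3.790,3.000)
cell (3,3): code 0011 → (3.790,3.000)–(3.639,4.000)
cell (3,4): code 0001 → (3.639,4.000)–(3.000,4.667)
total: 12 segments, chained into 1 closed loop(s), length Σ = 10.209098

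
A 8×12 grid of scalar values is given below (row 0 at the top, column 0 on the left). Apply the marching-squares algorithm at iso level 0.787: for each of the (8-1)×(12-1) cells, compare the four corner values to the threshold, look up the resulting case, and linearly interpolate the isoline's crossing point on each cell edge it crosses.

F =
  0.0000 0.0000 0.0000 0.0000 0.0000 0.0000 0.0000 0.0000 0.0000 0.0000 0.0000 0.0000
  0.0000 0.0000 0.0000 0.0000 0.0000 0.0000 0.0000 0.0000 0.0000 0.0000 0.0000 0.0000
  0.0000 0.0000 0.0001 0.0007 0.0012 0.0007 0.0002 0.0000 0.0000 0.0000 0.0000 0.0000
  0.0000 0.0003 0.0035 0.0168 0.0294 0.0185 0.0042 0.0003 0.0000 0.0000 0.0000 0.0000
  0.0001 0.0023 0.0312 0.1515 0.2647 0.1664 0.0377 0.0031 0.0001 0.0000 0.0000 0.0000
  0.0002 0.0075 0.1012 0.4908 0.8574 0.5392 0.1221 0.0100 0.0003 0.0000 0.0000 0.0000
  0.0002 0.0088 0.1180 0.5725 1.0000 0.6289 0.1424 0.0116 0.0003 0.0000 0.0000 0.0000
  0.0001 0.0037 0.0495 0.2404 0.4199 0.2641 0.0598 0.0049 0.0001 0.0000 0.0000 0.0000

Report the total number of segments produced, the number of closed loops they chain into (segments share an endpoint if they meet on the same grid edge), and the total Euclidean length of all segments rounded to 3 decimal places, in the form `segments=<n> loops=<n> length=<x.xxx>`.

segments=6 loops=1 length=3.883

cell (4,3): code 0100 → (4.881,4.000)–(5.000,3.808)
cell (4,4): code 1000 → (5.000,4.221)–(4.881,4.000)
cell (5,3): code 0110 → (5.000,3.808)–(6.000,3.502)
cell (5,4): code 1001 → (6.000,4.574)–(5.000,4.221)
cell (6,3): code 0010 → (6.000,3.502)–(6.367,4.000)
cell (6,4): code 0001 → (6.367,4.000)–(6.000,4.574)
total: 6 segments, chained into 1 closed loop(s), length Σ = 3.883421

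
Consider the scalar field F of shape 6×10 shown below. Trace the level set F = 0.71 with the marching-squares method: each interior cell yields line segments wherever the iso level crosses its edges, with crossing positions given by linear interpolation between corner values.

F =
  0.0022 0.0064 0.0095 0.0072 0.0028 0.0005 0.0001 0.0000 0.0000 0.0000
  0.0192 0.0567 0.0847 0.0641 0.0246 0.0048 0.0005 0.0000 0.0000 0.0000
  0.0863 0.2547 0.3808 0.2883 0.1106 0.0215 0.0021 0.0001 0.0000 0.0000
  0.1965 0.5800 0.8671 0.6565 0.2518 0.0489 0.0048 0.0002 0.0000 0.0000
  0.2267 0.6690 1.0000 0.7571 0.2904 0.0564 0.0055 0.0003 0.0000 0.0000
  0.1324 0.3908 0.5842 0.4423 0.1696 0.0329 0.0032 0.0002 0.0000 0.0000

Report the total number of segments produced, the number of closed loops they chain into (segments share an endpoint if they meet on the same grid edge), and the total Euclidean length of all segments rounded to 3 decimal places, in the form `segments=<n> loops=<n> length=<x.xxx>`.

segments=8 loops=1 length=6.010

cell (2,1): code 0100 → (2.677,2.000)–(3.000,1.453)
cell (2,2): code 1000 → (3.000,2.746)–(2.677,2.000)
cell (3,1): code 0110 → (3.000,1.453)–(4.000,1.124)
cell (3,2): code 1101 → (3.532,3.000)–(3.000,2.746)
cell (3,3): code 1000 → (4.000,3.101)–(3.532,3.000)
cell (4,1): code 0010 → (4.000,1.124)–(4.697,2.000)
cell (4,2): code 0011 → (4.697,2.000)–(4.150,3.000)
cell (4,3): code 0001 → (4.150,3.000)–(4.000,3.101)
total: 8 segments, chained into 1 closed loop(s), length Σ = 6.009920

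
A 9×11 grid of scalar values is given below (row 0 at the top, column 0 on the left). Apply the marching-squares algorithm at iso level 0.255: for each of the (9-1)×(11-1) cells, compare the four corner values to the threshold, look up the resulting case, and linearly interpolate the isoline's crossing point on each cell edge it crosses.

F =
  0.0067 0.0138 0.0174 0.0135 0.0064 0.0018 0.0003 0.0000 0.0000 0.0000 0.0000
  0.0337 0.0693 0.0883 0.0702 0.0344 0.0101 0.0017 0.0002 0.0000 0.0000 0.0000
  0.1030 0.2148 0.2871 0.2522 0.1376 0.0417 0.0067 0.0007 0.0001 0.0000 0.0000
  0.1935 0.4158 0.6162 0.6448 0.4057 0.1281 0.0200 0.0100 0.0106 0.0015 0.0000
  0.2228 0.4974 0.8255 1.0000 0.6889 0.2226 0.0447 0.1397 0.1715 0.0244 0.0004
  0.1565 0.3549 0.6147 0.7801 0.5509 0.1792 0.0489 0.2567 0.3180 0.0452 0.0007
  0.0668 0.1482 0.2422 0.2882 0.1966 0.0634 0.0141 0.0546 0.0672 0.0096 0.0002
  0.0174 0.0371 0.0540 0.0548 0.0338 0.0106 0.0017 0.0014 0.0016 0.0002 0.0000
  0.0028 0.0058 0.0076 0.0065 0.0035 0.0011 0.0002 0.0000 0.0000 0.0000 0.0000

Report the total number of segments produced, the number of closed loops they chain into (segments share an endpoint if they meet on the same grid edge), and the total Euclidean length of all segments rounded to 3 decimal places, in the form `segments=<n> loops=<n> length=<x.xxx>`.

cell (1,1): code 0100 → (1.839,2.000)–(2.000,1.556)
cell (1,2): code 1000 → (2.000,2.920)–(1.839,2.000)
cell (2,0): code 0100 → (2.200,1.000)–(3.000,0.277)
cell (2,1): code 1110 → (2.000,1.556)–(2.200,1.000)
cell (2,2): code 1101 → (2.007,3.000)–(2.000,2.920)
cell (2,3): code 1100 → (2.438,4.000)–(2.007,3.000)
cell (2,4): code 1000 → (3.000,4.543)–(2.438,4.000)
cell (3,0): code 0110 → (3.000,0.277)–(4.000,0.117)
cell (3,4): code 1001 → (4.000,4.931)–(3.000,4.543)
cell (4,0): code 0110 → (4.000,0.117)–(5.000,0.496)
cell (4,4): code 1001 → (5.000,4.796)–(4.000,4.931)
cell (4,6): code 0100 → (4.985,7.000)–(5.000,6.992)
cell (4,7): code 1100 → (4.570,8.000)–(4.985,7.000)
cell (4,8): code 1000 → (5.000,8.231)–(4.570,8.000)
cell (5,0): code 0010 → (5.000,0.496)–(5.483,1.000)
cell (5,1): code 0011 → (5.483,1.000)–(5.966,2.000)
cell (5,2): code 0111 → (5.966,2.000)–(6.000,2.278)
cell (5,3): code 1011 → (6.000,3.362)–(5.835,4.000)
cell (5,4): code 0001 → (5.835,4.000)–(5.000,4.796)
cell (5,6): code 0010 → (5.000,6.992)–(5.008,7.000)
cell (5,7): code 0011 → (5.008,7.000)–(5.251,8.000)
cell (5,8): code 0001 → (5.251,8.000)–(5.000,8.231)
cell (6,2): code 0010 → (6.000,2.278)–(6.142,3.000)
cell (6,3): code 0001 → (6.142,3.000)–(6.000,3.362)
total: 24 segments, chained into 2 closed loop(s), length Σ = 17.185682

segments=24 loops=2 length=17.186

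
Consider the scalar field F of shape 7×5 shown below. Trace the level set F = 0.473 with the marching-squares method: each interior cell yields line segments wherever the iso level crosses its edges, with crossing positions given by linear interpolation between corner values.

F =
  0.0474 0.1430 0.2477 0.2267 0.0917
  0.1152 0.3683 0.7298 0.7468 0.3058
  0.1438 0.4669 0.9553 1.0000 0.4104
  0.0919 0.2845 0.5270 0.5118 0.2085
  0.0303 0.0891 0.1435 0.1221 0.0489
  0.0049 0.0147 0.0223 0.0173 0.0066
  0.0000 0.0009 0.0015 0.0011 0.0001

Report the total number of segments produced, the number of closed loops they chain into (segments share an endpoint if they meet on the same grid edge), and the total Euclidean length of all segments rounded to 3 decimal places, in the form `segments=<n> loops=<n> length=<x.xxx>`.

cell (0,1): code 0100 → (0.467,2.000)–(1.000,1.290)
cell (0,2): code 1100 → (0.474,3.000)–(0.467,2.000)
cell (0,3): code 1000 → (1.000,3.621)–(0.474,3.000)
cell (1,1): code 0110 → (1.000,1.290)–(2.000,1.012)
cell (1,3): code 1001 → (2.000,3.894)–(1.000,3.621)
cell (2,1): code 0110 → (2.000,1.012)–(3.000,1.777)
cell (2,3): code 1001 → (3.000,3.128)–(2.000,3.894)
cell (3,1): code 0010 → (3.000,1.777)–(3.141,2.000)
cell (3,2): code 0011 → (3.141,2.000)–(3.100,3.000)
cell (3,3): code 0001 → (3.100,3.000)–(3.000,3.128)
total: 10 segments, chained into 1 closed loop(s), length Σ = 8.721181

segments=10 loops=1 length=8.721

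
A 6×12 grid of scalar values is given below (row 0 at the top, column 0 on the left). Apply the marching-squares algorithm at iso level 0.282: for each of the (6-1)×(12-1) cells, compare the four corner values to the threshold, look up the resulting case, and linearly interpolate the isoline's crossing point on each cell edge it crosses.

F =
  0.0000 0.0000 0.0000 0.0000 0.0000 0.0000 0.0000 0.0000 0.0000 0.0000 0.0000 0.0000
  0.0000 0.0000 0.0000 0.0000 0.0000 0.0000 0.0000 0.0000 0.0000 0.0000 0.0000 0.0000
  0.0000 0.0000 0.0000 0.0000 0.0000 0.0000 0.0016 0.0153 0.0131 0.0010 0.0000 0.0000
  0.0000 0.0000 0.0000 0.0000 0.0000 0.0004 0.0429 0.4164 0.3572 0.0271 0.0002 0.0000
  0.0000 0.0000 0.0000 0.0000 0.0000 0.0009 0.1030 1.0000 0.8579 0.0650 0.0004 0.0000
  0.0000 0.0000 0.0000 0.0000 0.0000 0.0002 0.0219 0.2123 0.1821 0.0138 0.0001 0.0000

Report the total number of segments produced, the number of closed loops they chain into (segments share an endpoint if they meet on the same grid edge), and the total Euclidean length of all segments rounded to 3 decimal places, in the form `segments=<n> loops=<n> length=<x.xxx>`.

segments=8 loops=1 length=7.359

cell (2,6): code 0100 → (2.665,7.000)–(3.000,6.640)
cell (2,7): code 1100 → (2.781,8.000)–(2.665,7.000)
cell (2,8): code 1000 → (3.000,8.228)–(2.781,8.000)
cell (3,6): code 0110 → (3.000,6.640)–(4.000,6.200)
cell (3,8): code 1001 → (4.000,8.726)–(3.000,8.228)
cell (4,6): code 0010 → (4.000,6.200)–(4.912,7.000)
cell (4,7): code 0011 → (4.912,7.000)–(4.852,8.000)
cell (4,8): code 0001 → (4.852,8.000)–(4.000,8.726)
total: 8 segments, chained into 1 closed loop(s), length Σ = 7.358830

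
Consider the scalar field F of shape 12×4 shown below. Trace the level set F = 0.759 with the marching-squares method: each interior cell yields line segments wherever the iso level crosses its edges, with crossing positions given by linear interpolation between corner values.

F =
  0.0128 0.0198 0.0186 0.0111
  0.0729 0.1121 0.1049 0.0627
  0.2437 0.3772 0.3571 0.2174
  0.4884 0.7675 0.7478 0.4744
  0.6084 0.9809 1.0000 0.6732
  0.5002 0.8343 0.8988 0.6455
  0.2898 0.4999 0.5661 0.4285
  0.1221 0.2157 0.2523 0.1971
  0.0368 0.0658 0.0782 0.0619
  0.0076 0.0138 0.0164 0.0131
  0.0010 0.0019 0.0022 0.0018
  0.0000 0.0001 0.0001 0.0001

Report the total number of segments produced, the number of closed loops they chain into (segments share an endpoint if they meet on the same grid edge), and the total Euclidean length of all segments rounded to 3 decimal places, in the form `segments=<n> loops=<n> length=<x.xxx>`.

segments=10 loops=1 length=7.510

cell (2,0): code 0100 → (2.978,1.000)–(3.000,0.970)
cell (2,1): code 1000 → (3.000,1.431)–(2.978,1.000)
cell (3,0): code 0110 → (3.000,0.970)–(4.000,0.404)
cell (3,1): code 1101 → (3.044,2.000)–(3.000,1.431)
cell (3,2): code 1000 → (4.000,2.737)–(3.044,2.000)
cell (4,0): code 0110 → (4.000,0.404)–(5.000,0.775)
cell (4,2): code 1001 → (5.000,2.552)–(4.000,2.737)
cell (5,0): code 0010 → (5.000,0.775)–(5.225,1.000)
cell (5,1): code 0011 → (5.225,1.000)–(5.420,2.000)
cell (5,2): code 0001 → (5.420,2.000)–(5.000,2.552)
total: 10 segments, chained into 1 closed loop(s), length Σ = 7.510016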